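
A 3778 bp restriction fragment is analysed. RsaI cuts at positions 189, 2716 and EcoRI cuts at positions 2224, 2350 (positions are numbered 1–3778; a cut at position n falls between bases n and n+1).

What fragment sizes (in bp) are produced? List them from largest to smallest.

2035, 1062, 366, 189, 126 bp

Combined cut positions (sorted): 189, 2224, 2350, 2716.
Linear molecule, 4 cuts → 5 fragments:
  189 − 0 = 189 bp
  2224 − 189 = 2035 bp
  2350 − 2224 = 126 bp
  2716 − 2350 = 366 bp
  3778 − 2716 = 1062 bp
Sorted largest to smallest: 2035, 1062, 366, 189, 126 bp.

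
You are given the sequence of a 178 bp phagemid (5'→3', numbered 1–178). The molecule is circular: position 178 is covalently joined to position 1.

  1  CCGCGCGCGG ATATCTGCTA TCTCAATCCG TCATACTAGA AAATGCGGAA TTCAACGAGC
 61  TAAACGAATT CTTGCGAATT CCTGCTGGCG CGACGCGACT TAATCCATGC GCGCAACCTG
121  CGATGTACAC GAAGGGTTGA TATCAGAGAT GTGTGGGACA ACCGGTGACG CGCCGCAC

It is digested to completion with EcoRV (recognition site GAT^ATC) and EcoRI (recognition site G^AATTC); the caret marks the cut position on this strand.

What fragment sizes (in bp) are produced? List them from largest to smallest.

65, 49, 36, 18, 10 bp

EcoRV sites (GATATC) start at positions 10, 139.
EcoRV cuts after base 3 of each site, so after positions 12, 141.
EcoRI sites (GAATTC) start at positions 48, 66, 76.
EcoRI cuts after the first base of each site, so after positions 48, 66, 76.
Combined cut positions: 12, 48, 66, 76, 141.
Circular molecule, 5 cuts → 5 fragments:
  13–48 → 36 bp
  49–66 → 18 bp
  67–76 → 10 bp
  77–141 → 65 bp
  142–178 then 1–12 → 37 + 12 = 49 bp
Sorted largest to smallest: 65, 49, 36, 18, 10 bp.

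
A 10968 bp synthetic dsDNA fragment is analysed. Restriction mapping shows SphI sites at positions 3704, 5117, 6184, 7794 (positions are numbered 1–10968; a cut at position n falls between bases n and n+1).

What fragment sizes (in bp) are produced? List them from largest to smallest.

3704, 3174, 1610, 1413, 1067 bp

Linear molecule, 4 cuts → 5 fragments:
  3704 − 0 = 3704 bp
  5117 − 3704 = 1413 bp
  6184 − 5117 = 1067 bp
  7794 − 6184 = 1610 bp
  10968 − 7794 = 3174 bp
Sorted largest to smallest: 3704, 3174, 1610, 1413, 1067 bp.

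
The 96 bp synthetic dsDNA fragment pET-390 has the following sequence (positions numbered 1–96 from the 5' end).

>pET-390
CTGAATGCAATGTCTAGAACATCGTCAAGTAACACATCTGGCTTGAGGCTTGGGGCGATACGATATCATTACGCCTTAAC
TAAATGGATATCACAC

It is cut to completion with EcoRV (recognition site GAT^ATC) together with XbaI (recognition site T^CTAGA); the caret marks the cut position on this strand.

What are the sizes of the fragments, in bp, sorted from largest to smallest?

51, 25, 13, 7 bp

EcoRV sites (GATATC) start at positions 62, 87.
EcoRV cuts after base 3 of each site, so after positions 64, 89.
The XbaI site (TCTAGA) starts at position 13.
XbaI cuts after the first base of each site, so after position 13.
Combined cut positions: 13, 64, 89.
Linear molecule, 3 cuts → 4 fragments:
  1–13 → 13 bp
  14–64 → 51 bp
  65–89 → 25 bp
  90–96 → 7 bp
Sorted largest to smallest: 51, 25, 13, 7 bp.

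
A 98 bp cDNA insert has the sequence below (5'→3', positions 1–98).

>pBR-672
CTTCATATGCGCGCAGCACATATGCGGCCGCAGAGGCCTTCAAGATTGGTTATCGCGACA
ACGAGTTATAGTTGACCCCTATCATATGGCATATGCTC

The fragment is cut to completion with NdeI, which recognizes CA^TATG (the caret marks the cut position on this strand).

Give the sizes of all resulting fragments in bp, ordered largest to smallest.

64, 15, 7, 7, 5 bp

NdeI sites (CATATG) start at positions 4, 19, 83, 90.
NdeI cuts after base 2 of each site, so after positions 5, 20, 84, 91.
Linear molecule, 4 cuts → 5 fragments:
  1–5 → 5 bp
  6–20 → 15 bp
  21–84 → 64 bp
  85–91 → 7 bp
  92–98 → 7 bp
Sorted largest to smallest: 64, 15, 7, 7, 5 bp.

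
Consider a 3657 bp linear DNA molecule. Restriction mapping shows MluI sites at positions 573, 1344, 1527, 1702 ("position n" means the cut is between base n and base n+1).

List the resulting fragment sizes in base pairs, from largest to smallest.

1955, 771, 573, 183, 175 bp

Linear molecule, 4 cuts → 5 fragments:
  573 − 0 = 573 bp
  1344 − 573 = 771 bp
  1527 − 1344 = 183 bp
  1702 − 1527 = 175 bp
  3657 − 1702 = 1955 bp
Sorted largest to smallest: 1955, 771, 573, 183, 175 bp.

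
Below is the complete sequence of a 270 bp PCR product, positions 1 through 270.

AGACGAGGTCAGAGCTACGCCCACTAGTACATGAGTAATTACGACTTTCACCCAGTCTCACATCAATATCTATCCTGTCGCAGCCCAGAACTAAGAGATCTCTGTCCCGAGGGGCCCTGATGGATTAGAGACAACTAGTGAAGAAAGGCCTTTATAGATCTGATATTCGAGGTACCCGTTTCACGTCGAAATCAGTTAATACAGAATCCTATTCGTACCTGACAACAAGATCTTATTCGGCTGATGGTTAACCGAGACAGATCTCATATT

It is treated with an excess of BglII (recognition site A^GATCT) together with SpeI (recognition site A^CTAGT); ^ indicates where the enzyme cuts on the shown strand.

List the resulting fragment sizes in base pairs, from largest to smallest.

73, 72, 38, 31, 23, 22, 11 bp

BglII sites (AGATCT) start at positions 96, 156, 228, 259.
BglII cuts after the first base of each site, so after positions 96, 156, 228, 259.
SpeI sites (ACTAGT) start at positions 23, 134.
SpeI cuts after the first base of each site, so after positions 23, 134.
Combined cut positions: 23, 96, 134, 156, 228, 259.
Linear molecule, 6 cuts → 7 fragments:
  1–23 → 23 bp
  24–96 → 73 bp
  97–134 → 38 bp
  135–156 → 22 bp
  157–228 → 72 bp
  229–259 → 31 bp
  260–270 → 11 bp
Sorted largest to smallest: 73, 72, 38, 31, 23, 22, 11 bp.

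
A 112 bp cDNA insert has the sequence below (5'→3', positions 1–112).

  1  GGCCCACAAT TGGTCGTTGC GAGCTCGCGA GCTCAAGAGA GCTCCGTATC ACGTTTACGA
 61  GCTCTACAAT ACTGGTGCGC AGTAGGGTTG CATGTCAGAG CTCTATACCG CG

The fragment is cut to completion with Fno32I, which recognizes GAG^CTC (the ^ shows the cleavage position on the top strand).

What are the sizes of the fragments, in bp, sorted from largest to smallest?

39, 23, 20, 12, 10, 8 bp

Fno32I sites (GAGCTC) start at positions 21, 29, 39, 59, 98.
Fno32I cuts after base 3 of each site, so after positions 23, 31, 41, 61, 100.
Linear molecule, 5 cuts → 6 fragments:
  1–23 → 23 bp
  24–31 → 8 bp
  32–41 → 10 bp
  42–61 → 20 bp
  62–100 → 39 bp
  101–112 → 12 bp
Sorted largest to smallest: 39, 23, 20, 12, 10, 8 bp.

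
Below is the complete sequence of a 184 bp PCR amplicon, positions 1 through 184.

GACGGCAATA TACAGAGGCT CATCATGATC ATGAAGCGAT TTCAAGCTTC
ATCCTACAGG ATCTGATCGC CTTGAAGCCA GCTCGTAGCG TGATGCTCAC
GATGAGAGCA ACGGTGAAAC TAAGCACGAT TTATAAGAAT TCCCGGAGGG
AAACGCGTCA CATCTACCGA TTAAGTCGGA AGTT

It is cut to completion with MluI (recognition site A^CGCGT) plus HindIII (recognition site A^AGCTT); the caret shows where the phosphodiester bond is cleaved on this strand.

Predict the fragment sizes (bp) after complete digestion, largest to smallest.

The MluI site (ACGCGT) starts at position 153.
MluI cuts after the first base of each site, so after position 153.
The HindIII site (AAGCTT) starts at position 44.
HindIII cuts after the first base of each site, so after position 44.
Combined cut positions: 44, 153.
Linear molecule, 2 cuts → 3 fragments:
  1–44 → 44 bp
  45–153 → 109 bp
  154–184 → 31 bp
Sorted largest to smallest: 109, 44, 31 bp.

109, 44, 31 bp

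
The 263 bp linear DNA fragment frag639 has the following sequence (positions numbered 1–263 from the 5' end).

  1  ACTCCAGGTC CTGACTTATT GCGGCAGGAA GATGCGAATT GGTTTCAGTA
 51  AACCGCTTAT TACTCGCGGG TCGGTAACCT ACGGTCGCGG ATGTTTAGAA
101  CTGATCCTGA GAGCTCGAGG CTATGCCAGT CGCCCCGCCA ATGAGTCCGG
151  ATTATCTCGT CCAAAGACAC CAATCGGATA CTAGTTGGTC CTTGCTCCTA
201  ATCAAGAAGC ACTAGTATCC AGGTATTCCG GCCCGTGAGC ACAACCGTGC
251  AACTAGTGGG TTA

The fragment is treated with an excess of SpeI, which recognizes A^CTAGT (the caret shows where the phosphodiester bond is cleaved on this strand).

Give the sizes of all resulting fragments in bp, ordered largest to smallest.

SpeI sites (ACTAGT) start at positions 180, 211, 252.
SpeI cuts after the first base of each site, so after positions 180, 211, 252.
Linear molecule, 3 cuts → 4 fragments:
  1–180 → 180 bp
  181–211 → 31 bp
  212–252 → 41 bp
  253–263 → 11 bp
Sorted largest to smallest: 180, 41, 31, 11 bp.

180, 41, 31, 11 bp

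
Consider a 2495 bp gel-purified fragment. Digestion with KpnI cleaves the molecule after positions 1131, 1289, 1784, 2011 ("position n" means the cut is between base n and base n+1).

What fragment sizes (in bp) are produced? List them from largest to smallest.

Linear molecule, 4 cuts → 5 fragments:
  1131 − 0 = 1131 bp
  1289 − 1131 = 158 bp
  1784 − 1289 = 495 bp
  2011 − 1784 = 227 bp
  2495 − 2011 = 484 bp
Sorted largest to smallest: 1131, 495, 484, 227, 158 bp.

1131, 495, 484, 227, 158 bp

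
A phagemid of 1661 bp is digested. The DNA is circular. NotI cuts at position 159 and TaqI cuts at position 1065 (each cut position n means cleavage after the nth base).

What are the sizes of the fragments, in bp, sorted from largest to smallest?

Combined cut positions (sorted): 159, 1065.
Circular molecule, 2 cuts → 2 fragments:
  1065 − 159 = 906 bp
  wrap: 1661 − 1065 + 159 = 755 bp
Sorted largest to smallest: 906, 755 bp.

906, 755 bp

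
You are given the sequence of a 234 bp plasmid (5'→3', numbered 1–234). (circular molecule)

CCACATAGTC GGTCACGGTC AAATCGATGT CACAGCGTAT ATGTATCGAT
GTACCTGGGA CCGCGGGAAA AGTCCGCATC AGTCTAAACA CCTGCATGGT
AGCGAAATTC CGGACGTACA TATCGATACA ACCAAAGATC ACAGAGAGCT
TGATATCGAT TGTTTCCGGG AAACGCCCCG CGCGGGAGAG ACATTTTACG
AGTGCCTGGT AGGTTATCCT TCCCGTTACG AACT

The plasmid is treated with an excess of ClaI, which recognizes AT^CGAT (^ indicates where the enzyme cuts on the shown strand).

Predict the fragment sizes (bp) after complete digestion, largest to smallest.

ClaI sites (ATCGAT) start at positions 23, 45, 122, 155.
ClaI cuts after base 2 of each site, so after positions 24, 46, 123, 156.
Circular molecule, 4 cuts → 4 fragments:
  25–46 → 22 bp
  47–123 → 77 bp
  124–156 → 33 bp
  157–234 then 1–24 → 78 + 24 = 102 bp
Sorted largest to smallest: 102, 77, 33, 22 bp.

102, 77, 33, 22 bp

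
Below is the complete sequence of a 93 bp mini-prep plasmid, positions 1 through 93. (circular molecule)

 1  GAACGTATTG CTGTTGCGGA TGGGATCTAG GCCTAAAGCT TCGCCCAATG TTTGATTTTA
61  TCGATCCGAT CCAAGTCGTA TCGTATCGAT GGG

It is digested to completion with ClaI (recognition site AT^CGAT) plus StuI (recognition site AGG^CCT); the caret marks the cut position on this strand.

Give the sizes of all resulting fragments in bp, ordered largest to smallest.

ClaI sites (ATCGAT) start at positions 60, 85.
ClaI cuts after base 2 of each site, so after positions 61, 86.
The StuI site (AGGCCT) starts at position 29.
StuI cuts after base 3 of each site, so after position 31.
Combined cut positions: 31, 61, 86.
Circular molecule, 3 cuts → 3 fragments:
  32–61 → 30 bp
  62–86 → 25 bp
  87–93 then 1–31 → 7 + 31 = 38 bp
Sorted largest to smallest: 38, 30, 25 bp.

38, 30, 25 bp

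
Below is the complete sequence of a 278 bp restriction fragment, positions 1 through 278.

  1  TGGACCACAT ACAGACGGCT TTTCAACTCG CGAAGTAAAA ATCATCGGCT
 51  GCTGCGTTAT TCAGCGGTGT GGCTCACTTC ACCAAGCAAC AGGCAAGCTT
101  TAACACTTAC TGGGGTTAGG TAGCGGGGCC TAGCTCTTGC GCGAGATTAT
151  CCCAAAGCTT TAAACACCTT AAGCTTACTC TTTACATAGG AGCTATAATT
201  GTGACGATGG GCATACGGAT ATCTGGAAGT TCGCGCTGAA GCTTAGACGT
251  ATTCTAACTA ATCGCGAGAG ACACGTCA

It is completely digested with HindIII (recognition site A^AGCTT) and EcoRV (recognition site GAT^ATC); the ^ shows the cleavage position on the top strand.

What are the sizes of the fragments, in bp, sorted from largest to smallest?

95, 60, 49, 39, 19, 16 bp

HindIII sites (AAGCTT) start at positions 95, 155, 171, 239.
HindIII cuts after the first base of each site, so after positions 95, 155, 171, 239.
The EcoRV site (GATATC) starts at position 218.
EcoRV cuts after base 3 of each site, so after position 220.
Combined cut positions: 95, 155, 171, 220, 239.
Linear molecule, 5 cuts → 6 fragments:
  1–95 → 95 bp
  96–155 → 60 bp
  156–171 → 16 bp
  172–220 → 49 bp
  221–239 → 19 bp
  240–278 → 39 bp
Sorted largest to smallest: 95, 60, 49, 39, 19, 16 bp.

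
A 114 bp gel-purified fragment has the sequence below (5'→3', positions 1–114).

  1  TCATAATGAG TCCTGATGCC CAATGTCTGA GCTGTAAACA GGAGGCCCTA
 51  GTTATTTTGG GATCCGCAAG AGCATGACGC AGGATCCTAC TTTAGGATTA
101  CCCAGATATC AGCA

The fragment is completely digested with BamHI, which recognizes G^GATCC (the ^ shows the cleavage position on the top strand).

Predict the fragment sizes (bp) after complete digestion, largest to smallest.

BamHI sites (GGATCC) start at positions 60, 82.
BamHI cuts after the first base of each site, so after positions 60, 82.
Linear molecule, 2 cuts → 3 fragments:
  1–60 → 60 bp
  61–82 → 22 bp
  83–114 → 32 bp
Sorted largest to smallest: 60, 32, 22 bp.

60, 32, 22 bp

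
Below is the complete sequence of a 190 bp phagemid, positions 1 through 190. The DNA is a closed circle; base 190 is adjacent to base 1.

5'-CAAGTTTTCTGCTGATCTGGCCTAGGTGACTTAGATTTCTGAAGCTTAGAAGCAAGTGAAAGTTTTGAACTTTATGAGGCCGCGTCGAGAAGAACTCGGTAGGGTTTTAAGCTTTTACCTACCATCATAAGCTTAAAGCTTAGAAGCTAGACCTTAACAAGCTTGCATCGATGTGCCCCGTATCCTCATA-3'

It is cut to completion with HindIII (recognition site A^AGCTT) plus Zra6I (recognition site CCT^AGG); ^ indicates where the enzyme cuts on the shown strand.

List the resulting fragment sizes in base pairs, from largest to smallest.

67, 54, 23, 20, 19, 7 bp

HindIII sites (AAGCTT) start at positions 42, 109, 129, 136, 159.
HindIII cuts after the first base of each site, so after positions 42, 109, 129, 136, 159.
The Zra6I site (CCTAGG) starts at position 21.
Zra6I cuts after base 3 of each site, so after position 23.
Combined cut positions: 23, 42, 109, 129, 136, 159.
Circular molecule, 6 cuts → 6 fragments:
  24–42 → 19 bp
  43–109 → 67 bp
  110–129 → 20 bp
  130–136 → 7 bp
  137–159 → 23 bp
  160–190 then 1–23 → 31 + 23 = 54 bp
Sorted largest to smallest: 67, 54, 23, 20, 19, 7 bp.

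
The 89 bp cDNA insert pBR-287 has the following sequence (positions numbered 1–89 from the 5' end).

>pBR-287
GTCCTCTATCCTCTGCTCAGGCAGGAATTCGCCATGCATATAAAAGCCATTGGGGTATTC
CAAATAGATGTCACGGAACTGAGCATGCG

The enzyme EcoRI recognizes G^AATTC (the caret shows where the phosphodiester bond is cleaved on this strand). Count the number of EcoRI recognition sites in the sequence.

GAATTC occurs starting at position 25.
EcoRI cuts at 1 site.

1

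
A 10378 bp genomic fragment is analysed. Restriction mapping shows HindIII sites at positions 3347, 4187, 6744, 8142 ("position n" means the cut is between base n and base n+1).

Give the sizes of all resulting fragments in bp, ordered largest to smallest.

Linear molecule, 4 cuts → 5 fragments:
  3347 − 0 = 3347 bp
  4187 − 3347 = 840 bp
  6744 − 4187 = 2557 bp
  8142 − 6744 = 1398 bp
  10378 − 8142 = 2236 bp
Sorted largest to smallest: 3347, 2557, 2236, 1398, 840 bp.

3347, 2557, 2236, 1398, 840 bp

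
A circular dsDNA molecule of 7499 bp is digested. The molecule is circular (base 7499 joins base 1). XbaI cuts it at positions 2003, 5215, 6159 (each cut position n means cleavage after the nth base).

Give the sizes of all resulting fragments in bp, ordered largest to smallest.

Circular molecule, 3 cuts → 3 fragments:
  5215 − 2003 = 3212 bp
  6159 − 5215 = 944 bp
  wrap: 7499 − 6159 + 2003 = 3343 bp
Sorted largest to smallest: 3343, 3212, 944 bp.

3343, 3212, 944 bp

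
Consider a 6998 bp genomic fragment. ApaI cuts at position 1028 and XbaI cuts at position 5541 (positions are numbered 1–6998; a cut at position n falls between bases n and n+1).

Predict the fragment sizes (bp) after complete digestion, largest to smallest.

4513, 1457, 1028 bp

Combined cut positions (sorted): 1028, 5541.
Linear molecule, 2 cuts → 3 fragments:
  1028 − 0 = 1028 bp
  5541 − 1028 = 4513 bp
  6998 − 5541 = 1457 bp
Sorted largest to smallest: 4513, 1457, 1028 bp.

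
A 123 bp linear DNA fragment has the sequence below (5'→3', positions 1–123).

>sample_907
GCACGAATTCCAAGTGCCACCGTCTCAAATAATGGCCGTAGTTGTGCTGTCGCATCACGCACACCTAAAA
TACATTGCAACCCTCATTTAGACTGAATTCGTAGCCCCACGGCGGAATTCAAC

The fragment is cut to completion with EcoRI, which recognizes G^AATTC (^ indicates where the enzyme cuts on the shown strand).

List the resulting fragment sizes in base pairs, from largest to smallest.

90, 20, 8, 5 bp

EcoRI sites (GAATTC) start at positions 5, 95, 115.
EcoRI cuts after the first base of each site, so after positions 5, 95, 115.
Linear molecule, 3 cuts → 4 fragments:
  1–5 → 5 bp
  6–95 → 90 bp
  96–115 → 20 bp
  116–123 → 8 bp
Sorted largest to smallest: 90, 20, 8, 5 bp.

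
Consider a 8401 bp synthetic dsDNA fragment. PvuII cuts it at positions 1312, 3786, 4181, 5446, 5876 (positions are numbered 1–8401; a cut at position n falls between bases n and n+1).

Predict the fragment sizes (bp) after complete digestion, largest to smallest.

2525, 2474, 1312, 1265, 430, 395 bp

Linear molecule, 5 cuts → 6 fragments:
  1312 − 0 = 1312 bp
  3786 − 1312 = 2474 bp
  4181 − 3786 = 395 bp
  5446 − 4181 = 1265 bp
  5876 − 5446 = 430 bp
  8401 − 5876 = 2525 bp
Sorted largest to smallest: 2525, 2474, 1312, 1265, 430, 395 bp.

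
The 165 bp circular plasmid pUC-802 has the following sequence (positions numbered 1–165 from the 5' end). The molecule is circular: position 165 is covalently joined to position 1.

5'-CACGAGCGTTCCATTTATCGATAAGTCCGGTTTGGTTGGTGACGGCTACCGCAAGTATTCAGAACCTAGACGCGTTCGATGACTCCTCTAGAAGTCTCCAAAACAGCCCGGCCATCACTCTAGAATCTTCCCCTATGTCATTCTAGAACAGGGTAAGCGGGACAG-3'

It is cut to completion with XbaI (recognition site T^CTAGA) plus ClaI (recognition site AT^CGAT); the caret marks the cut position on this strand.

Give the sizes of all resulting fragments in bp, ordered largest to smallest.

XbaI sites (TCTAGA) start at positions 87, 119, 142.
XbaI cuts after the first base of each site, so after positions 87, 119, 142.
The ClaI site (ATCGAT) starts at position 17.
ClaI cuts after base 2 of each site, so after position 18.
Combined cut positions: 18, 87, 119, 142.
Circular molecule, 4 cuts → 4 fragments:
  19–87 → 69 bp
  88–119 → 32 bp
  120–142 → 23 bp
  143–165 then 1–18 → 23 + 18 = 41 bp
Sorted largest to smallest: 69, 41, 32, 23 bp.

69, 41, 32, 23 bp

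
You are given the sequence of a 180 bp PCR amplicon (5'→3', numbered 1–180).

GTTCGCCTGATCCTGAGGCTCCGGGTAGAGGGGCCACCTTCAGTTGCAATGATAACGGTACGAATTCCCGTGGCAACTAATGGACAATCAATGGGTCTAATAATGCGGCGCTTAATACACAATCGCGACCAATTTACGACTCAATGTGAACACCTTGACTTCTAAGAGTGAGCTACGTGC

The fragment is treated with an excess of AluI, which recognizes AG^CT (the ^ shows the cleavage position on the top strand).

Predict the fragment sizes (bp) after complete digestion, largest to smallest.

The AluI site (AGCT) starts at position 171.
AluI cuts after base 2 of each site, so after position 172.
Linear molecule, 1 cut → 2 fragments:
  1–172 → 172 bp
  173–180 → 8 bp
Sorted largest to smallest: 172, 8 bp.

172, 8 bp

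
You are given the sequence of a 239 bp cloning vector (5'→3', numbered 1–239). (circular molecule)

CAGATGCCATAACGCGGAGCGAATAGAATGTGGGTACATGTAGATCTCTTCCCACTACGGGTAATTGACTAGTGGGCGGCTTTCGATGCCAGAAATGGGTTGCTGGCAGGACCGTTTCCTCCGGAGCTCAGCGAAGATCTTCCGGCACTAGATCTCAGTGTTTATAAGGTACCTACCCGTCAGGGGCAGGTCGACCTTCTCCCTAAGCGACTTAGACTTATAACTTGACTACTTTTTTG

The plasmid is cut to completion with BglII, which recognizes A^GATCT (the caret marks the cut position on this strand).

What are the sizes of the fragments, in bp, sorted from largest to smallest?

131, 93, 15 bp

BglII sites (AGATCT) start at positions 42, 135, 150.
BglII cuts after the first base of each site, so after positions 42, 135, 150.
Circular molecule, 3 cuts → 3 fragments:
  43–135 → 93 bp
  136–150 → 15 bp
  151–239 then 1–42 → 89 + 42 = 131 bp
Sorted largest to smallest: 131, 93, 15 bp.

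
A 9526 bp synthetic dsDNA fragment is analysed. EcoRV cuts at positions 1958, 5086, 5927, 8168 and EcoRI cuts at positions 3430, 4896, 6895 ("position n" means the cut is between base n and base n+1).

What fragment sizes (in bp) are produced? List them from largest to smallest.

1958, 1472, 1466, 1358, 1273, 968, 841, 190 bp

Combined cut positions (sorted): 1958, 3430, 4896, 5086, 5927, 6895, 8168.
Linear molecule, 7 cuts → 8 fragments:
  1958 − 0 = 1958 bp
  3430 − 1958 = 1472 bp
  4896 − 3430 = 1466 bp
  5086 − 4896 = 190 bp
  5927 − 5086 = 841 bp
  6895 − 5927 = 968 bp
  8168 − 6895 = 1273 bp
  9526 − 8168 = 1358 bp
Sorted largest to smallest: 1958, 1472, 1466, 1358, 1273, 968, 841, 190 bp.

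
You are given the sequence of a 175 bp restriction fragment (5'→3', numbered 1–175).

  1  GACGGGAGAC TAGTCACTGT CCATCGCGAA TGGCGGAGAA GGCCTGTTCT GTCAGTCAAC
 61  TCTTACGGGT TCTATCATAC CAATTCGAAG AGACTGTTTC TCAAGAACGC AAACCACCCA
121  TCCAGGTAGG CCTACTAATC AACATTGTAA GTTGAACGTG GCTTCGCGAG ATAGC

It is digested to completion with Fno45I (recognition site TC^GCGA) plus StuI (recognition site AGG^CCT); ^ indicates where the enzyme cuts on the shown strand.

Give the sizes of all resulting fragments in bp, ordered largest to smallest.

88, 35, 25, 17, 10 bp

Fno45I sites (TCGCGA) start at positions 24, 164.
Fno45I cuts after base 2 of each site, so after positions 25, 165.
StuI sites (AGGCCT) start at positions 40, 128.
StuI cuts after base 3 of each site, so after positions 42, 130.
Combined cut positions: 25, 42, 130, 165.
Linear molecule, 4 cuts → 5 fragments:
  1–25 → 25 bp
  26–42 → 17 bp
  43–130 → 88 bp
  131–165 → 35 bp
  166–175 → 10 bp
Sorted largest to smallest: 88, 35, 25, 17, 10 bp.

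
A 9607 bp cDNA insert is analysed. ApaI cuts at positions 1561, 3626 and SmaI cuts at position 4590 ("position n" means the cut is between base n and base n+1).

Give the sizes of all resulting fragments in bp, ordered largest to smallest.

5017, 2065, 1561, 964 bp

Combined cut positions (sorted): 1561, 3626, 4590.
Linear molecule, 3 cuts → 4 fragments:
  1561 − 0 = 1561 bp
  3626 − 1561 = 2065 bp
  4590 − 3626 = 964 bp
  9607 − 4590 = 5017 bp
Sorted largest to smallest: 5017, 2065, 1561, 964 bp.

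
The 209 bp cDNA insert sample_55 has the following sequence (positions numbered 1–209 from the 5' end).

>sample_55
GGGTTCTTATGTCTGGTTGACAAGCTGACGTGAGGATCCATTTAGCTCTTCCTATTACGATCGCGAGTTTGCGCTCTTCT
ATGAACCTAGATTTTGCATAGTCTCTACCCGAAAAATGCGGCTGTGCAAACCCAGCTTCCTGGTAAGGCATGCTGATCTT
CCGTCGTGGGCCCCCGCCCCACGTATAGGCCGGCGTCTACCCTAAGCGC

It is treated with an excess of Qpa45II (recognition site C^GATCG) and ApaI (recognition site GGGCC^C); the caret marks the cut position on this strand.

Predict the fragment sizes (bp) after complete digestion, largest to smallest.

The Qpa45II site (CGATCG) starts at position 58.
Qpa45II cuts after the first base of each site, so after position 58.
The ApaI site (GGGCCC) starts at position 168.
ApaI cuts after base 5 of each site (before the last base), so after position 172.
Combined cut positions: 58, 172.
Linear molecule, 2 cuts → 3 fragments:
  1–58 → 58 bp
  59–172 → 114 bp
  173–209 → 37 bp
Sorted largest to smallest: 114, 58, 37 bp.

114, 58, 37 bp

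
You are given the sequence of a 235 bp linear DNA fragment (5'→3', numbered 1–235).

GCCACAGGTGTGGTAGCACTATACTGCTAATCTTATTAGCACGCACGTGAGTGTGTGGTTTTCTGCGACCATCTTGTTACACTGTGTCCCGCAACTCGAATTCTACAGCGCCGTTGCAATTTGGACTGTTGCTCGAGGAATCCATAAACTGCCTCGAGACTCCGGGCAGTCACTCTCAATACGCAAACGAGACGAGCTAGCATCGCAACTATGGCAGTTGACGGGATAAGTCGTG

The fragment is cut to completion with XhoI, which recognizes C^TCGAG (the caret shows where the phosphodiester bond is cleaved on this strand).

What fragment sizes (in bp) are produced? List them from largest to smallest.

132, 82, 21 bp

XhoI sites (CTCGAG) start at positions 132, 153.
XhoI cuts after the first base of each site, so after positions 132, 153.
Linear molecule, 2 cuts → 3 fragments:
  1–132 → 132 bp
  133–153 → 21 bp
  154–235 → 82 bp
Sorted largest to smallest: 132, 82, 21 bp.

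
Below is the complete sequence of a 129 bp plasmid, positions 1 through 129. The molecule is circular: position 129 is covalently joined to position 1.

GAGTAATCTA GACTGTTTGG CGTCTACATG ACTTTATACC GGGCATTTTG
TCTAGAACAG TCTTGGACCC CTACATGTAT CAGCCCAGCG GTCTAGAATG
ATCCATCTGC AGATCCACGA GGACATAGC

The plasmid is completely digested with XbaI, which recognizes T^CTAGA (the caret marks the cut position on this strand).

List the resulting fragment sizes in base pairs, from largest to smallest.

XbaI sites (TCTAGA) start at positions 7, 51, 92.
XbaI cuts after the first base of each site, so after positions 7, 51, 92.
Circular molecule, 3 cuts → 3 fragments:
  8–51 → 44 bp
  52–92 → 41 bp
  93–129 then 1–7 → 37 + 7 = 44 bp
Sorted largest to smallest: 44, 44, 41 bp.

44, 44, 41 bp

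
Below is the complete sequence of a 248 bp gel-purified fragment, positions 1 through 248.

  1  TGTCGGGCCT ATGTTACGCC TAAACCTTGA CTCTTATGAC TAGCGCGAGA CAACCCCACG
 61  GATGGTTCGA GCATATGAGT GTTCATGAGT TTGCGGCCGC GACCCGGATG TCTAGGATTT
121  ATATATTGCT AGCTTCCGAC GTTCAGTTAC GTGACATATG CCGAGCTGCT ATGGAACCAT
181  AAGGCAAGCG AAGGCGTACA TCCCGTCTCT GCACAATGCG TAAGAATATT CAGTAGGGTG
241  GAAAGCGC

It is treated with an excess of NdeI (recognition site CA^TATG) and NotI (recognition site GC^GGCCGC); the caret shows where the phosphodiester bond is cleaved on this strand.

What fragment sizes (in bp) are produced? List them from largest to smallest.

92, 73, 62, 21 bp

NdeI sites (CATATG) start at positions 72, 155.
NdeI cuts after base 2 of each site, so after positions 73, 156.
The NotI site (GCGGCCGC) starts at position 93.
NotI cuts after base 2 of each site, so after position 94.
Combined cut positions: 73, 94, 156.
Linear molecule, 3 cuts → 4 fragments:
  1–73 → 73 bp
  74–94 → 21 bp
  95–156 → 62 bp
  157–248 → 92 bp
Sorted largest to smallest: 92, 73, 62, 21 bp.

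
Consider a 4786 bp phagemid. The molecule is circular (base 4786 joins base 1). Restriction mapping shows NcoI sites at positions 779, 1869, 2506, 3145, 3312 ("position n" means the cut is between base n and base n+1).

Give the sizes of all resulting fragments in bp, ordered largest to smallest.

Circular molecule, 5 cuts → 5 fragments:
  1869 − 779 = 1090 bp
  2506 − 1869 = 637 bp
  3145 − 2506 = 639 bp
  3312 − 3145 = 167 bp
  wrap: 4786 − 3312 + 779 = 2253 bp
Sorted largest to smallest: 2253, 1090, 639, 637, 167 bp.

2253, 1090, 639, 637, 167 bp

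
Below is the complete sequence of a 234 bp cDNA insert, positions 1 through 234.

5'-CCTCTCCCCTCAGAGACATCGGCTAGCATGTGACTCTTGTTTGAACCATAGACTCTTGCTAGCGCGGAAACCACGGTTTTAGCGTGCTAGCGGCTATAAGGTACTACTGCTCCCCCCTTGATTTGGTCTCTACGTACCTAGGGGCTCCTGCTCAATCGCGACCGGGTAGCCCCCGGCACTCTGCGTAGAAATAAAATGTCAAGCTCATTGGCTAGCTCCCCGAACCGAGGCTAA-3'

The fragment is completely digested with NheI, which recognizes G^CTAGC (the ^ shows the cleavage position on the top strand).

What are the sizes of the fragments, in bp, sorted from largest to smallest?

NheI sites (GCTAGC) start at positions 22, 58, 86, 211.
NheI cuts after the first base of each site, so after positions 22, 58, 86, 211.
Linear molecule, 4 cuts → 5 fragments:
  1–22 → 22 bp
  23–58 → 36 bp
  59–86 → 28 bp
  87–211 → 125 bp
  212–234 → 23 bp
Sorted largest to smallest: 125, 36, 28, 23, 22 bp.

125, 36, 28, 23, 22 bp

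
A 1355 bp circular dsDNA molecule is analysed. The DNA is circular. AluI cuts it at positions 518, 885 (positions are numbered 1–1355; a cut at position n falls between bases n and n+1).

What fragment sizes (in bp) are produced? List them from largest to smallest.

988, 367 bp

Circular molecule, 2 cuts → 2 fragments:
  885 − 518 = 367 bp
  wrap: 1355 − 885 + 518 = 988 bp
Sorted largest to smallest: 988, 367 bp.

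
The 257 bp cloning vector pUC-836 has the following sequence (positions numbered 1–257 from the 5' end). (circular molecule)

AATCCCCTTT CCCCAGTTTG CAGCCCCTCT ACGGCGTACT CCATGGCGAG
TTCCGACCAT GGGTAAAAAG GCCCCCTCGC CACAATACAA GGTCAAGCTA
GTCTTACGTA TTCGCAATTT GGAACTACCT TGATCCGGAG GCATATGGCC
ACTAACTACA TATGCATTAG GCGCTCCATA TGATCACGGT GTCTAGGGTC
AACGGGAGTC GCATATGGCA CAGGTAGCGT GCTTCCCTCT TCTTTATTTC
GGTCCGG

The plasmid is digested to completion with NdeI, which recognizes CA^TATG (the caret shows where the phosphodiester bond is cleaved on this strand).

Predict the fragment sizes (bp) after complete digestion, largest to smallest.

187, 35, 18, 17 bp

NdeI sites (CATATG) start at positions 142, 159, 177, 212.
NdeI cuts after base 2 of each site, so after positions 143, 160, 178, 213.
Circular molecule, 4 cuts → 4 fragments:
  144–160 → 17 bp
  161–178 → 18 bp
  179–213 → 35 bp
  214–257 then 1–143 → 44 + 143 = 187 bp
Sorted largest to smallest: 187, 35, 18, 17 bp.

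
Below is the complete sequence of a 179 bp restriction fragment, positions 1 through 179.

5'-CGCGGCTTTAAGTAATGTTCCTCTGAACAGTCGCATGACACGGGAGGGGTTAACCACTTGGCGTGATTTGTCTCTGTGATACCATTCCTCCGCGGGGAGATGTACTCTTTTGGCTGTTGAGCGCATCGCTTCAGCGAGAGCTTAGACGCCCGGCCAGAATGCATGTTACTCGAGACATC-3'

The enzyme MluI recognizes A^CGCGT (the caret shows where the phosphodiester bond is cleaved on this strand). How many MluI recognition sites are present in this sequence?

No occurrence of ACGCGT is present in the sequence.
MluI does not cut: 0 sites.

0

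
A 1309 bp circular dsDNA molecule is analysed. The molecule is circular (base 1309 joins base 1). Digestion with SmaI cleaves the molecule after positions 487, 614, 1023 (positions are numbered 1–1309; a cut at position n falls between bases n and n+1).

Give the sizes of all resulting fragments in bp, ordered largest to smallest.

Circular molecule, 3 cuts → 3 fragments:
  614 − 487 = 127 bp
  1023 − 614 = 409 bp
  wrap: 1309 − 1023 + 487 = 773 bp
Sorted largest to smallest: 773, 409, 127 bp.

773, 409, 127 bp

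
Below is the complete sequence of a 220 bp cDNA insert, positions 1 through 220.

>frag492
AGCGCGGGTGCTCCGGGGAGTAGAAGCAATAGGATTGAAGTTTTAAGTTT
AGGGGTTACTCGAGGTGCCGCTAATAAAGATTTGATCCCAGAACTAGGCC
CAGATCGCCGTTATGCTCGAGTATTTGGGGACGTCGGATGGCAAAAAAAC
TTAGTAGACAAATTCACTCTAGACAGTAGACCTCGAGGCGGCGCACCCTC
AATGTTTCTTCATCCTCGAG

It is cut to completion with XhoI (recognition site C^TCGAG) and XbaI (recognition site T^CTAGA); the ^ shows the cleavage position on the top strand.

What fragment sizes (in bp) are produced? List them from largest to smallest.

59, 57, 52, 33, 14, 5 bp

XhoI sites (CTCGAG) start at positions 59, 116, 182, 215.
XhoI cuts after the first base of each site, so after positions 59, 116, 182, 215.
The XbaI site (TCTAGA) starts at position 168.
XbaI cuts after the first base of each site, so after position 168.
Combined cut positions: 59, 116, 168, 182, 215.
Linear molecule, 5 cuts → 6 fragments:
  1–59 → 59 bp
  60–116 → 57 bp
  117–168 → 52 bp
  169–182 → 14 bp
  183–215 → 33 bp
  216–220 → 5 bp
Sorted largest to smallest: 59, 57, 52, 33, 14, 5 bp.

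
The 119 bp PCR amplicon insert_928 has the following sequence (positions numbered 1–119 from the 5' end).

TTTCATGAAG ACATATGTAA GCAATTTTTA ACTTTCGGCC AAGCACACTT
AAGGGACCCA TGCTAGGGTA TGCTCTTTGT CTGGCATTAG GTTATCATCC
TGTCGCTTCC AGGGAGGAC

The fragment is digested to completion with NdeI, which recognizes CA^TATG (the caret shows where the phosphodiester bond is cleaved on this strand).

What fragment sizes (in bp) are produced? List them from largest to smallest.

106, 13 bp

The NdeI site (CATATG) starts at position 12.
NdeI cuts after base 2 of each site, so after position 13.
Linear molecule, 1 cut → 2 fragments:
  1–13 → 13 bp
  14–119 → 106 bp
Sorted largest to smallest: 106, 13 bp.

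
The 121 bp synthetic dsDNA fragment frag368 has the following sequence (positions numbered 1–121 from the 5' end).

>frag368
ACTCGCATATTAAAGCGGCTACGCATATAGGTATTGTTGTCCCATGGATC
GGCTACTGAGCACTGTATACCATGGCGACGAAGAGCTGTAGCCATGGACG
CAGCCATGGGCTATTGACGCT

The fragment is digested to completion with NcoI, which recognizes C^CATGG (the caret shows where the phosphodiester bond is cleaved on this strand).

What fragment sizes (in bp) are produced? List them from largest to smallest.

NcoI sites (CCATGG) start at positions 42, 70, 92, 104.
NcoI cuts after the first base of each site, so after positions 42, 70, 92, 104.
Linear molecule, 4 cuts → 5 fragments:
  1–42 → 42 bp
  43–70 → 28 bp
  71–92 → 22 bp
  93–104 → 12 bp
  105–121 → 17 bp
Sorted largest to smallest: 42, 28, 22, 17, 12 bp.

42, 28, 22, 17, 12 bp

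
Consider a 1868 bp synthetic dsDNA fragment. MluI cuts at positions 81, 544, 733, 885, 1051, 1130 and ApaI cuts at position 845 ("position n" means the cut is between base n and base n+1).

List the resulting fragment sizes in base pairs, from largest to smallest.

738, 463, 189, 166, 112, 81, 79, 40 bp

Combined cut positions (sorted): 81, 544, 733, 845, 885, 1051, 1130.
Linear molecule, 7 cuts → 8 fragments:
  81 − 0 = 81 bp
  544 − 81 = 463 bp
  733 − 544 = 189 bp
  845 − 733 = 112 bp
  885 − 845 = 40 bp
  1051 − 885 = 166 bp
  1130 − 1051 = 79 bp
  1868 − 1130 = 738 bp
Sorted largest to smallest: 738, 463, 189, 166, 112, 81, 79, 40 bp.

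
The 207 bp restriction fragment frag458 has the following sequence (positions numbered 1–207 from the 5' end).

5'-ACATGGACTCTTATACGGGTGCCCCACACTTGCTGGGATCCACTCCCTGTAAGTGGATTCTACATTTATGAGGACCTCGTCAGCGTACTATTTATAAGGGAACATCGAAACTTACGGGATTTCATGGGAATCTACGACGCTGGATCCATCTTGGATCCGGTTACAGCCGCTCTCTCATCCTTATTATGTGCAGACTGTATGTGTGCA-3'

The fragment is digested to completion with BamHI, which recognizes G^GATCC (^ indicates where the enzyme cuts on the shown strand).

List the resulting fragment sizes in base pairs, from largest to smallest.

BamHI sites (GGATCC) start at positions 36, 142, 153.
BamHI cuts after the first base of each site, so after positions 36, 142, 153.
Linear molecule, 3 cuts → 4 fragments:
  1–36 → 36 bp
  37–142 → 106 bp
  143–153 → 11 bp
  154–207 → 54 bp
Sorted largest to smallest: 106, 54, 36, 11 bp.

106, 54, 36, 11 bp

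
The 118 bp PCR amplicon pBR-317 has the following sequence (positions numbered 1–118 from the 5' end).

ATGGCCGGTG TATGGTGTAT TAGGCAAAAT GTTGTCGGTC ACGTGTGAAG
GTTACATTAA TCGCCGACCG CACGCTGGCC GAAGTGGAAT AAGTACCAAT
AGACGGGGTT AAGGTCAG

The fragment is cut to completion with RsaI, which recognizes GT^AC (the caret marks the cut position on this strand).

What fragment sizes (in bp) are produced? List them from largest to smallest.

94, 24 bp

The RsaI site (GTAC) starts at position 93.
RsaI cuts after base 2 of each site, so after position 94.
Linear molecule, 1 cut → 2 fragments:
  1–94 → 94 bp
  95–118 → 24 bp
Sorted largest to smallest: 94, 24 bp.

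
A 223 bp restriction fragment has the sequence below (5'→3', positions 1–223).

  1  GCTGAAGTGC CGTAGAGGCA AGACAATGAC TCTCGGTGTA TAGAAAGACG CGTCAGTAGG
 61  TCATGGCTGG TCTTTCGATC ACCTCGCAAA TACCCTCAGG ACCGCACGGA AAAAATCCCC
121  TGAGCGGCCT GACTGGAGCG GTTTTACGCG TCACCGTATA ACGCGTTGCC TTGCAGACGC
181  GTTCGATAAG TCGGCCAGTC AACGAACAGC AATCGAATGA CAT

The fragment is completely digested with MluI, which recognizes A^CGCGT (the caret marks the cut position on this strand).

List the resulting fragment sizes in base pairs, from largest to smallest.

MluI sites (ACGCGT) start at positions 48, 146, 161, 177.
MluI cuts after the first base of each site, so after positions 48, 146, 161, 177.
Linear molecule, 4 cuts → 5 fragments:
  1–48 → 48 bp
  49–146 → 98 bp
  147–161 → 15 bp
  162–177 → 16 bp
  178–223 → 46 bp
Sorted largest to smallest: 98, 48, 46, 16, 15 bp.

98, 48, 46, 16, 15 bp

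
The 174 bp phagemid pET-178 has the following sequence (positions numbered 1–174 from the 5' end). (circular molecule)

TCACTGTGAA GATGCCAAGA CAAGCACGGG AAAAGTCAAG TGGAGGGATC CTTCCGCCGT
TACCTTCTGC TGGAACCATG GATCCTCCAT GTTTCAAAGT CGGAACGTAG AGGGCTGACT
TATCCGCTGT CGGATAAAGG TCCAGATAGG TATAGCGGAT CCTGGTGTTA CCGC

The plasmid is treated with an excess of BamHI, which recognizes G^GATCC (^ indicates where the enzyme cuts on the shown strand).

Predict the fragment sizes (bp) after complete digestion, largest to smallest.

BamHI sites (GGATCC) start at positions 46, 80, 157.
BamHI cuts after the first base of each site, so after positions 46, 80, 157.
Circular molecule, 3 cuts → 3 fragments:
  47–80 → 34 bp
  81–157 → 77 bp
  158–174 then 1–46 → 17 + 46 = 63 bp
Sorted largest to smallest: 77, 63, 34 bp.

77, 63, 34 bp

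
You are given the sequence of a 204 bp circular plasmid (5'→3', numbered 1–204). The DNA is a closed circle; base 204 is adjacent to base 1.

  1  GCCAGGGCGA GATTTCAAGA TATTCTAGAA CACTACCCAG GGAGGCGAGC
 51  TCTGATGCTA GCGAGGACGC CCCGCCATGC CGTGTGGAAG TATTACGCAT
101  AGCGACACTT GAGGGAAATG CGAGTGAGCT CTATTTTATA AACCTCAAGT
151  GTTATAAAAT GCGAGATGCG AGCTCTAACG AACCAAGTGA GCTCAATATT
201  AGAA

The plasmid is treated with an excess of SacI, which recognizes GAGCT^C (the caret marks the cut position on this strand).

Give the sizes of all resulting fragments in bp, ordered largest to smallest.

SacI sites (GAGCTC) start at positions 47, 126, 170, 189.
SacI cuts after base 5 of each site (before the last base), so after positions 51, 130, 174, 193.
Circular molecule, 4 cuts → 4 fragments:
  52–130 → 79 bp
  131–174 → 44 bp
  175–193 → 19 bp
  194–204 then 1–51 → 11 + 51 = 62 bp
Sorted largest to smallest: 79, 62, 44, 19 bp.

79, 62, 44, 19 bp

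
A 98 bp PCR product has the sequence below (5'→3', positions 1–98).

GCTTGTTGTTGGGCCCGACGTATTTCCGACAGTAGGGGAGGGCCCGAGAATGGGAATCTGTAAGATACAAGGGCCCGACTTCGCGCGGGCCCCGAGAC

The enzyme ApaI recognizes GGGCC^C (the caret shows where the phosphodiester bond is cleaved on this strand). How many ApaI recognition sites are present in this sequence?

4

GGGCCC occurs starting at positions 11, 40, 71, 87.
ApaI cuts at 4 sites.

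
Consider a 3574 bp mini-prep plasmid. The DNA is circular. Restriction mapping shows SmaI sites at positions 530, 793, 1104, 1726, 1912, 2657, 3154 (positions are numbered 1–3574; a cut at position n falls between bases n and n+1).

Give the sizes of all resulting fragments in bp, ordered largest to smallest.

Circular molecule, 7 cuts → 7 fragments:
  793 − 530 = 263 bp
  1104 − 793 = 311 bp
  1726 − 1104 = 622 bp
  1912 − 1726 = 186 bp
  2657 − 1912 = 745 bp
  3154 − 2657 = 497 bp
  wrap: 3574 − 3154 + 530 = 950 bp
Sorted largest to smallest: 950, 745, 622, 497, 311, 263, 186 bp.

950, 745, 622, 497, 311, 263, 186 bp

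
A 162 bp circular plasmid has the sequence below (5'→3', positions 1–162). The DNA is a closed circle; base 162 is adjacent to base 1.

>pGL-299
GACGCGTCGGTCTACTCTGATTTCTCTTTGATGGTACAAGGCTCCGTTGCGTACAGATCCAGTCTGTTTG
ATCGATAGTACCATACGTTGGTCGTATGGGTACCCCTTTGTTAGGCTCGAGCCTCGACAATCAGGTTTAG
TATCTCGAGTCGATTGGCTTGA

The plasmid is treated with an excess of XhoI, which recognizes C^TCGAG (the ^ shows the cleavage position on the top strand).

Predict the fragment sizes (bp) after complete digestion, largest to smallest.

134, 28 bp

XhoI sites (CTCGAG) start at positions 116, 144.
XhoI cuts after the first base of each site, so after positions 116, 144.
Circular molecule, 2 cuts → 2 fragments:
  117–144 → 28 bp
  145–162 then 1–116 → 18 + 116 = 134 bp
Sorted largest to smallest: 134, 28 bp.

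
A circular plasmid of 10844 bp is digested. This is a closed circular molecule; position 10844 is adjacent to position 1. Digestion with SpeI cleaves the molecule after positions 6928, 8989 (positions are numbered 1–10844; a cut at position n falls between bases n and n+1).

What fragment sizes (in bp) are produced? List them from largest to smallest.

Circular molecule, 2 cuts → 2 fragments:
  8989 − 6928 = 2061 bp
  wrap: 10844 − 8989 + 6928 = 8783 bp
Sorted largest to smallest: 8783, 2061 bp.

8783, 2061 bp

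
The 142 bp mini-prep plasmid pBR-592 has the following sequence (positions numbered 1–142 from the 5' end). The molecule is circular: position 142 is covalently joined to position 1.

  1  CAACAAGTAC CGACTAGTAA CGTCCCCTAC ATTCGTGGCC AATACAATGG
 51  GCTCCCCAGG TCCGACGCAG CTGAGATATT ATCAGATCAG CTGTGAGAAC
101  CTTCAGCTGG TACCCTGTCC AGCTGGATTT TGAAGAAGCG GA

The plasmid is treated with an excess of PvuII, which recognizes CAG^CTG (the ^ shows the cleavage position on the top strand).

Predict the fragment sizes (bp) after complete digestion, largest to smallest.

PvuII sites (CAGCTG) start at positions 68, 88, 104, 120.
PvuII cuts after base 3 of each site, so after positions 70, 90, 106, 122.
Circular molecule, 4 cuts → 4 fragments:
  71–90 → 20 bp
  91–106 → 16 bp
  107–122 → 16 bp
  123–142 then 1–70 → 20 + 70 = 90 bp
Sorted largest to smallest: 90, 20, 16, 16 bp.

90, 20, 16, 16 bp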